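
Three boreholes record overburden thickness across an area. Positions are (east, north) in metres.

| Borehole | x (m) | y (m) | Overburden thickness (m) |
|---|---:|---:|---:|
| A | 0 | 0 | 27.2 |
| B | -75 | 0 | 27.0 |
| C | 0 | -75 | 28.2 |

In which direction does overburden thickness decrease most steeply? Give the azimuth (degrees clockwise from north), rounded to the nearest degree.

349°

∂d/∂x = (27.0 − 27.2) / (-75 − 0) = +0.002667
∂d/∂y = (28.2 − 27.2) / (-75 − 0) = -0.01333
Steepest decrease is along −∇f: components (-0.002667 E, +0.01333 N).
Azimuth = atan2(-0.002667, +0.01333) = 348.7° ≈ 349°.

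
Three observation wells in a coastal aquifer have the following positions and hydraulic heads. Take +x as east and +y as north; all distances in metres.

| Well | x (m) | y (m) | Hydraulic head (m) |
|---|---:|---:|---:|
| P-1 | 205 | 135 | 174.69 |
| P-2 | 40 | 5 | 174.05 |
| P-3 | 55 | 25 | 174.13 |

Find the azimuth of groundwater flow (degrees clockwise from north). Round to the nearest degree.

Taking P-1 as reference: P-2−P-1 = (-165, -130, -0.64); P-3−P-1 = (-150, -110, -0.56).
Determinant of the coordinate differences = (-165)·(-110) − (-150)·(-130) = -1350.
∂h/∂x = [(-0.64)·(-110) − (-0.56)·(-130)] / -1350 = +0.001778
∂h/∂y = [(-165)·(-0.56) − (-150)·(-0.64)] / -1350 = +0.002667
Flow direction (−∇h) has components (-0.001778 E, -0.002667 N).
Azimuth = atan2(E, N) = atan2(-0.001778, -0.002667) = 213.7° ≈ 214°.

214°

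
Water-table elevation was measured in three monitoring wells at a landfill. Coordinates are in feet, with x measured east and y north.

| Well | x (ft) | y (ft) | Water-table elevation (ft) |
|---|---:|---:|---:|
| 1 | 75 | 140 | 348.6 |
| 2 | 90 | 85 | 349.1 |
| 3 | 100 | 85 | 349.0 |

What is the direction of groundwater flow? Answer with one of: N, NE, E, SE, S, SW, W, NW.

NE

With h = a·x + b·y + c and 1 as origin, the differences give:
  15·a + (-55)·b = +0.5
  25·a + (-55)·b = +0.4
Eliminate b (×(-55) and ×(-55), subtract): 550·a = -5.50 → a = ∂h/∂x = -0.01000
Back-substitute: b = ∂h/∂y = -0.01182.
Flow = −∇h = (+0.01000 east, +0.01182 north), which points northeast.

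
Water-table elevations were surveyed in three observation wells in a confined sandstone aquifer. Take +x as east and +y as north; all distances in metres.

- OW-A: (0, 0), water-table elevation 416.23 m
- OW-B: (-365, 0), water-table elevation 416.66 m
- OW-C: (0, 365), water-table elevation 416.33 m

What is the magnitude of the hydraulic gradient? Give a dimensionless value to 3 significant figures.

∂h/∂x = (416.66 − 416.23) / (-365 − 0) = -0.001178
∂h/∂y = (416.33 − 416.23) / (365 − 0) = +0.0002740
|∇h| = √(-0.001178² + 0.0002740²) = 0.001209

0.00121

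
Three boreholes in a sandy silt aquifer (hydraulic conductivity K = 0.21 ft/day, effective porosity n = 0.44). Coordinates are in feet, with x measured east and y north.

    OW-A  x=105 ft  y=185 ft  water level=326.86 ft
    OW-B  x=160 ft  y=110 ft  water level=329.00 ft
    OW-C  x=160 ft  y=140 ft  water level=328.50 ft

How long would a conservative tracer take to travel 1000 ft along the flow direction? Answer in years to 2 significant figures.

With h = a·x + b·y + c and OW-A as origin, the differences give:
  55·a + (-75)·b = +2.14
  55·a + (-45)·b = +1.64
Eliminate b (×(-45) and ×(-75), subtract): 1650·a = 26.700 → a = ∂h/∂x = +0.01618
Back-substitute: b = ∂h/∂y = -0.01667.
|∇h| = √(0.01618² + -0.01667²) = 0.02323
Seepage velocity v = K·i/n = 0.21 × 0.02323 / 0.44 = 0.01109 ft/day.
t = 1000 / 0.01109 = 9.017e+04 days = 247 years.

250 years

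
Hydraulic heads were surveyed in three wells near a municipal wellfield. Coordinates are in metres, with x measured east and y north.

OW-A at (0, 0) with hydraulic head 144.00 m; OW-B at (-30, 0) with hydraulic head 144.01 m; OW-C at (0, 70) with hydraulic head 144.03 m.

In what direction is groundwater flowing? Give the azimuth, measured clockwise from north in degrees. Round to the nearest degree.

∂h/∂x = (144.01 − 144.00) / (-30 − 0) = -0.0003333
∂h/∂y = (144.03 − 144.00) / (70 − 0) = +0.0004286
Flow direction (−∇h) has components (+0.0003333 E, -0.0004286 N).
Azimuth = atan2(E, N) = atan2(+0.0003333, -0.0004286) = 142.1° ≈ 142°.

142°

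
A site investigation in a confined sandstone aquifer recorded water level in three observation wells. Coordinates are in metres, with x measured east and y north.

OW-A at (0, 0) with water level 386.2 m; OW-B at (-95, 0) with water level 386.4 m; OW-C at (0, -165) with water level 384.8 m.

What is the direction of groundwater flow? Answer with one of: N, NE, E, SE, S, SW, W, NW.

∂h/∂x = (386.4 − 386.2) / (-95 − 0) = -0.002105
∂h/∂y = (384.8 − 386.2) / (-165 − 0) = +0.008485
Flow = −∇h = (+0.002105 east, -0.008485 north), which points south.

S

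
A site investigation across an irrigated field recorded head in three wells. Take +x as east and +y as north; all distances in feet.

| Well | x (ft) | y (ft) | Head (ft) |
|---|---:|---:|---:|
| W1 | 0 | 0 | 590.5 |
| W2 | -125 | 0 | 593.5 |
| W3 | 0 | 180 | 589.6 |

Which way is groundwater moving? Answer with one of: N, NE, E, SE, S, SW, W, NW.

∂h/∂x = (593.5 − 590.5) / (-125 − 0) = -0.02400
∂h/∂y = (589.6 − 590.5) / (180 − 0) = -0.005000
Flow = −∇h = (+0.02400 east, +0.005000 north), which points east.

E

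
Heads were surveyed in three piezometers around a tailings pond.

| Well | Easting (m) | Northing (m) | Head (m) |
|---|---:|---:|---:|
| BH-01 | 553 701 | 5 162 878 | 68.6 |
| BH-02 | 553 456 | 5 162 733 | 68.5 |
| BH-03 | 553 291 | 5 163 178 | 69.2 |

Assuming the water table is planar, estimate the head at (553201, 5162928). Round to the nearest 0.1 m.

68.9 m

Three-point gradient (reference BH-01): Δ to BH-02 = (-245, -145, -0.1), Δ to BH-03 = (-410, 300, +0.6).
∂h/∂x = -0.0004287, ∂h/∂y = +0.001414 (det = -132950).
h(553201, 5162928) = 68.6 + (-0.0004287)·(-500) + (+0.001414)·(50) = 68.6 +0.214 +0.071 = 68.885 m.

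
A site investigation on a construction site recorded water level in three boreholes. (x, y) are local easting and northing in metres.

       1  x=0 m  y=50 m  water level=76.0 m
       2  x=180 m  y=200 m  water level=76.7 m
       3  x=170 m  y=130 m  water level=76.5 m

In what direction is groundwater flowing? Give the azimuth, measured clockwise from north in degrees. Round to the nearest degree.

Taking 1 as reference: 2−1 = (180, 150, +0.7); 3−1 = (170, 80, +0.5).
Solve a·Δx + b·Δy = Δh: det = 180·80 − 170·150 = -11100.
∂h/∂x = [(+0.7)·80 − (+0.5)·150] / -11100 = +0.001712
∂h/∂y = [180·(+0.5) − 170·(+0.7)] / -11100 = +0.002613
Flow direction (−∇h) has components (-0.001712 E, -0.002613 N).
Azimuth = atan2(E, N) = atan2(-0.001712, -0.002613) = 213.2° ≈ 213°.

213°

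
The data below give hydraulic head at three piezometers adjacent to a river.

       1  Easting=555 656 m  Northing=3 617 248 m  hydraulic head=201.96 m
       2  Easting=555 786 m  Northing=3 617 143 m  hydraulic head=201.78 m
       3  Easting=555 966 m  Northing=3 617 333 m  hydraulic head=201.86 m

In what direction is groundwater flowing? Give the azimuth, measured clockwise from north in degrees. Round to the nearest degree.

Differences from 1: to 2 (Δx, Δy, Δh) = (130, -105, -0.18); to 3 = (310, 85, -0.10).
Solve a·Δx + b·Δy = Δh: det = 130·85 − 310·(-105) = 43600.
∂h/∂x = [(-0.18)·85 − (-0.10)·(-105)] / 43600 = -0.0005917
∂h/∂y = [130·(-0.10) − 310·(-0.18)] / 43600 = +0.0009817
Flow direction (−∇h) has components (+0.0005917 E, -0.0009817 N).
Azimuth = atan2(E, N) = atan2(+0.0005917, -0.0009817) = 148.9° ≈ 149°.

149°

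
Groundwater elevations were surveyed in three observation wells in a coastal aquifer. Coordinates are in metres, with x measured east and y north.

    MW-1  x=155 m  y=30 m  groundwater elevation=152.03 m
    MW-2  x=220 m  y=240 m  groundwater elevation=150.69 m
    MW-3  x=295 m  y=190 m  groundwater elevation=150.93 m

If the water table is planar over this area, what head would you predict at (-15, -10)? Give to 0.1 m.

Taking MW-1 as reference: MW-2−MW-1 = (65, 210, -1.34); MW-3−MW-1 = (140, 160, -1.10).
Determinant of the coordinate differences = 65·160 − 140·210 = -19000.
∂h/∂x = [(-1.34)·160 − (-1.10)·210] / -19000 = -0.0008737
∂h/∂y = [65·(-1.10) − 140·(-1.34)] / -19000 = -0.006111
h(-15, -10) = 152.03 + (-0.0008737)·(-170) + (-0.006111)·(-40) = 152.03 +0.149 +0.244 = 152.423 m.

152.4 m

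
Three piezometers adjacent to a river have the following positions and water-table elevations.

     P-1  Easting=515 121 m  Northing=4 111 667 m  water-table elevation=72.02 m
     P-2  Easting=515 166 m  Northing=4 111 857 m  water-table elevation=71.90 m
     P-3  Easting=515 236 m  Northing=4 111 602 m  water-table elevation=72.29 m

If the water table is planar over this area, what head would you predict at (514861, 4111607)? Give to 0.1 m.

Differences from P-1: to P-2 (Δx, Δy, Δh) = (45, 190, -0.12); to P-3 = (115, -65, +0.27).
Solve a·Δx + b·Δy = Δh: det = 45·(-65) − 115·190 = -24775.
∂h/∂x = [(-0.12)·(-65) − (+0.27)·190] / -24775 = +0.001756
∂h/∂y = [45·(+0.27) − 115·(-0.12)] / -24775 = -0.001047
h(514861, 4111607) = 72.02 + (+0.001756)·(-260) + (-0.001047)·(-60) = 72.02 -0.457 +0.063 = 71.626 m.

71.6 m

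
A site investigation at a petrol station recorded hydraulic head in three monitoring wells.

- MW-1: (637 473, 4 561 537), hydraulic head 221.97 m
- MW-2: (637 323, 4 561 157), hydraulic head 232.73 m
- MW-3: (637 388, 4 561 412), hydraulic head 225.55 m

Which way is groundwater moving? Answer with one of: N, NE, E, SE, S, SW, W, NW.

Taking MW-1 as reference: MW-2−MW-1 = (-150, -380, +10.76); MW-3−MW-1 = (-85, -125, +3.58).
Solve a·Δx + b·Δy = Δh: det = (-150)·(-125) − (-85)·(-380) = -13550.
∂h/∂x = [(+10.76)·(-125) − (+3.58)·(-380)] / -13550 = -0.001137
∂h/∂y = [(-150)·(+3.58) − (-85)·(+10.76)] / -13550 = -0.02787
Flow = −∇h = (+0.001137 east, +0.02787 north), which points north.

N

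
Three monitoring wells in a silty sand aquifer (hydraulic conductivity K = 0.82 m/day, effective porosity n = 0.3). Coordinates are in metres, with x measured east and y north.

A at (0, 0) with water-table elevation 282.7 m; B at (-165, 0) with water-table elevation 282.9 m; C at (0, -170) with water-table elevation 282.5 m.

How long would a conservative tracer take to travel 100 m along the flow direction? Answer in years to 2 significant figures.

59 years

∂h/∂x = (282.9 − 282.7) / (-165 − 0) = -0.001212
∂h/∂y = (282.5 − 282.7) / (-170 − 0) = +0.001176
|∇h| = √(-0.001212² + 0.001176²) = 0.001689
Seepage velocity v = K·i/n = 0.82 × 0.001689 / 0.3 = 0.004617 m/day.
t = 100 / 0.004617 = 2.166e+04 days = 59.3 years.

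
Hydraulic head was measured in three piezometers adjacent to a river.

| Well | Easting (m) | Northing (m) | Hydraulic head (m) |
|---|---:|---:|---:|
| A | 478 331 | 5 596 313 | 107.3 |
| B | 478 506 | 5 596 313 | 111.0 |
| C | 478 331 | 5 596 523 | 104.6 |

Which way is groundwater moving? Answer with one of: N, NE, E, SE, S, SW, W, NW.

NW

∂h/∂x = (111.0 − 107.3) / (478506 − 478331) = +0.02114
∂h/∂y = (104.6 − 107.3) / (5596523 − 5596313) = -0.01286
Flow = −∇h = (-0.02114 east, +0.01286 north), which points northwest.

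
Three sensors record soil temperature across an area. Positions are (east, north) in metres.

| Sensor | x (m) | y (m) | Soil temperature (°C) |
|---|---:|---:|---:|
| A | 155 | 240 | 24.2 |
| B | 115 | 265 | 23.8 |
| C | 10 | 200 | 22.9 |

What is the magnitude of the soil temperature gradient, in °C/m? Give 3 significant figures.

0.00935 °C/m

Taking A as reference: B−A = (-40, 25, -0.4); C−A = (-145, -40, -1.3).
Solve a·Δx + b·Δy = ΔT: det = (-40)·(-40) − (-145)·25 = 5225.
∂T/∂x = [(-0.4)·(-40) − (-1.3)·25] / 5225 = +0.009282
∂T/∂y = [(-40)·(-1.3) − (-145)·(-0.4)] / 5225 = -0.001148
|∇f| = √(0.009282² + -0.001148²) = 0.009353 °C/m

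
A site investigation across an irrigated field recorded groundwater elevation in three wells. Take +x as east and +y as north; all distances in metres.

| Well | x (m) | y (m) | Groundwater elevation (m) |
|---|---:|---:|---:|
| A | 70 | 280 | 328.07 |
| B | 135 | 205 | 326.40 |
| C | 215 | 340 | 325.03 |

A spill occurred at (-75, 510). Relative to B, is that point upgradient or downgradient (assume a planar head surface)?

Differences from A: to B (Δx, Δy, Δh) = (65, -75, -1.67); to C = (145, 60, -3.04).
Determinant of the coordinate differences = 65·60 − 145·(-75) = 14775.
∂h/∂x = [(-1.67)·60 − (-3.04)·(-75)] / 14775 = -0.02221
∂h/∂y = [65·(-3.04) − 145·(-1.67)] / 14775 = +0.003015
Head at (-75, 510) = 328.07 + (-0.02221)·(-145) + (+0.003015)·(230) = 331.98 m.
That is higher than the 326.40 m at B, so the point is upgradient.

upgradient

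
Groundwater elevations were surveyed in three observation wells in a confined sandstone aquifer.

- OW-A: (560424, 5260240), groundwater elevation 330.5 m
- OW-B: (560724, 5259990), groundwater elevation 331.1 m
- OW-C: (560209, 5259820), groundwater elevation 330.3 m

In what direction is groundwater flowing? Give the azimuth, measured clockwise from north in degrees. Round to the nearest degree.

Taking OW-A as reference: OW-B−OW-A = (300, -250, +0.6); OW-C−OW-A = (-215, -420, -0.2).
Determinant of the coordinate differences = 300·(-420) − (-215)·(-250) = -179750.
∂h/∂x = [(+0.6)·(-420) − (-0.2)·(-250)] / -179750 = +0.001680
∂h/∂y = [300·(-0.2) − (-215)·(+0.6)] / -179750 = -0.0003839
Flow direction (−∇h) has components (-0.001680 E, +0.0003839 N).
Azimuth = atan2(E, N) = atan2(-0.001680, +0.0003839) = 282.9° ≈ 283°.

283°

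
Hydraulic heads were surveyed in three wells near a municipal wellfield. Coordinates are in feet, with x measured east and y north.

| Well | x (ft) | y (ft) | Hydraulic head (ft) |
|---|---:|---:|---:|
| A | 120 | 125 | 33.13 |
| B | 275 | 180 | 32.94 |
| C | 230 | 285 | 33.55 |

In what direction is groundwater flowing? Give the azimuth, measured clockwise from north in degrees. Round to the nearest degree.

Differences from A: to B (Δx, Δy, Δh) = (155, 55, -0.19); to C = (110, 160, +0.42).
Solve a·Δx + b·Δy = Δh: det = 155·160 − 110·55 = 18750.
∂h/∂x = [(-0.19)·160 − (+0.42)·55] / 18750 = -0.002853
∂h/∂y = [155·(+0.42) − 110·(-0.19)] / 18750 = +0.004587
Flow direction (−∇h) has components (+0.002853 E, -0.004587 N).
Azimuth = atan2(E, N) = atan2(+0.002853, -0.004587) = 148.1° ≈ 148°.

148°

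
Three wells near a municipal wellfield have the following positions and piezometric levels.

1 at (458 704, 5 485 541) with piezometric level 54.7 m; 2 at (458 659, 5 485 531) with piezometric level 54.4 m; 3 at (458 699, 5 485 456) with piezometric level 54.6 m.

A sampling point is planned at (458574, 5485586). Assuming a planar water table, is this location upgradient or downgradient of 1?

downgradient

Taking 1 as reference: 2−1 = (-45, -10, -0.3); 3−1 = (-5, -85, -0.1).
Solve a·Δx + b·Δy = Δh: det = (-45)·(-85) − (-5)·(-10) = 3775.
∂h/∂x = [(-0.3)·(-85) − (-0.1)·(-10)] / 3775 = +0.006490
∂h/∂y = [(-45)·(-0.1) − (-5)·(-0.3)] / 3775 = +0.0007947
Head at (458574, 5485586) = 54.7 + (+0.006490)·(-130) + (+0.0007947)·(45) = 53.89 m.
That is lower than the 54.7 m at 1, so the point is downgradient.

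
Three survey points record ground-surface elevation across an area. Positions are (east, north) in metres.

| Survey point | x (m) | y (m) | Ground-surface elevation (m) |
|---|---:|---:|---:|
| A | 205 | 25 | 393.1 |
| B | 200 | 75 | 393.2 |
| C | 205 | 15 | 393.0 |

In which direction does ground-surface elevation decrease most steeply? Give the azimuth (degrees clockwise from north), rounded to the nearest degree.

263°

With z = a·x + b·y + c and A as origin, the differences give:
  (-5)·a + 50·b = +0.1
  0·a + (-10)·b = -0.1
Eliminate b (×(-10) and ×50, subtract): 50·a = 4.00 → a = ∂z/∂x = +0.08000
Back-substitute: b = ∂z/∂y = +0.01000.
Steepest decrease is along −∇f: components (-0.08000 E, -0.01000 N).
Azimuth = atan2(-0.08000, -0.01000) = 262.9° ≈ 263°.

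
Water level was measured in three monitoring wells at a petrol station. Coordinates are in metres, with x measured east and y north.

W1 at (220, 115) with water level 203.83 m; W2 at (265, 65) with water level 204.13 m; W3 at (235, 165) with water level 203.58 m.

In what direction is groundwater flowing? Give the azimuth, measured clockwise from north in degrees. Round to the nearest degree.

Differences from W1: to W2 (Δx, Δy, Δh) = (45, -50, +0.30); to W3 = (15, 50, -0.25).
Determinant of the coordinate differences = 45·50 − 15·(-50) = 3000.
∂h/∂x = [(+0.30)·50 − (-0.25)·(-50)] / 3000 = +0.0008333
∂h/∂y = [45·(-0.25) − 15·(+0.30)] / 3000 = -0.005250
Flow direction (−∇h) has components (-0.0008333 E, +0.005250 N).
Azimuth = atan2(E, N) = atan2(-0.0008333, +0.005250) = 351.0° ≈ 351°.

351°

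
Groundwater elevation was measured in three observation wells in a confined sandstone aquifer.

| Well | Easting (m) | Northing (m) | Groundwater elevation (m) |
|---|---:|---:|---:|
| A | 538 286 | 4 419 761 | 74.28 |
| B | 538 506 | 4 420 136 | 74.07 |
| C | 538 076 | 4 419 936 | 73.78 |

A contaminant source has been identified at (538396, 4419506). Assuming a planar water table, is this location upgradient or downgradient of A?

Differences from A: to B (Δx, Δy, Δh) = (220, 375, -0.21); to C = (-210, 175, -0.50).
Solve a·Δx + b·Δy = Δh: det = 220·175 − (-210)·375 = 117250.
∂h/∂x = [(-0.21)·175 − (-0.50)·375] / 117250 = +0.001286
∂h/∂y = [220·(-0.50) − (-210)·(-0.21)] / 117250 = -0.001314
Head at (538396, 4419506) = 74.28 + (+0.001286)·(110) + (-0.001314)·(-255) = 74.76 m.
That is higher than the 74.28 m at A, so the point is upgradient.

upgradient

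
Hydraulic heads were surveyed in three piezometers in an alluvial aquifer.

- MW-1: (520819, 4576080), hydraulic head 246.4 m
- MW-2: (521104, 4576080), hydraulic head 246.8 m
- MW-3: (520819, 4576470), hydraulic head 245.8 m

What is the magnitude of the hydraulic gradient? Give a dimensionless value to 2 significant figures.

∂h/∂x = (246.8 − 246.4) / (521104 − 520819) = +0.001404
∂h/∂y = (245.8 − 246.4) / (4576470 − 4576080) = -0.001538
|∇h| = √(0.001404² + -0.001538²) = 0.002082

0.0021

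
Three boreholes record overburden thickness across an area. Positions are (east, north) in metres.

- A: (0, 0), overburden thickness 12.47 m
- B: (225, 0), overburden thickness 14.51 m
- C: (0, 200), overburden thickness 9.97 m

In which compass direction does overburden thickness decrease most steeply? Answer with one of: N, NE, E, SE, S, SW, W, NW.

∂d/∂x = (14.51 − 12.47) / (225 − 0) = +0.009067
∂d/∂y = (9.97 − 12.47) / (200 − 0) = -0.01250
Steepest decrease is along −∇f = (-0.009067 E, +0.01250 N) → northwest.

NW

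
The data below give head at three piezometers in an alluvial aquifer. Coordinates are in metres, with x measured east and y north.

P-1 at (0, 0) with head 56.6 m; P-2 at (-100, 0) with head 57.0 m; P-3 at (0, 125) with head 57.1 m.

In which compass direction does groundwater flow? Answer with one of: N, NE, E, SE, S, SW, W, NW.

∂h/∂x = (57.0 − 56.6) / (-100 − 0) = -0.004000
∂h/∂y = (57.1 − 56.6) / (125 − 0) = +0.004000
Flow = −∇h = (+0.004000 east, -0.004000 north), which points southeast.

SE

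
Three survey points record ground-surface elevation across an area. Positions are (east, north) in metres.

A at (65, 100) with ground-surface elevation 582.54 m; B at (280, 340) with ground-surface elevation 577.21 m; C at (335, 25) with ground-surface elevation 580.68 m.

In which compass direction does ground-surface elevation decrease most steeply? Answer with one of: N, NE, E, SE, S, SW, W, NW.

Taking A as reference: B−A = (215, 240, -5.33); C−A = (270, -75, -1.86).
Determinant of the coordinate differences = 215·(-75) − 270·240 = -80925.
∂z/∂x = [(-5.33)·(-75) − (-1.86)·240] / -80925 = -0.01046
∂z/∂y = [215·(-1.86) − 270·(-5.33)] / -80925 = -0.01284
Steepest decrease is along −∇f = (+0.01046 E, +0.01284 N) → northeast.

NE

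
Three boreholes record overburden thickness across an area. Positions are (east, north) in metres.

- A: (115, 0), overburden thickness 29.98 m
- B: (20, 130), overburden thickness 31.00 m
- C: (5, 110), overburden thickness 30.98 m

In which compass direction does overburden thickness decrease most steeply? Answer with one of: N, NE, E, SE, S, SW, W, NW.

With d = a·x + b·y + c and A as origin, the differences give:
  (-95)·a + 130·b = +1.02
  (-110)·a + 110·b = +1.00
Eliminate b (×110 and ×130, subtract): 3850·a = -17.800 → a = ∂d/∂x = -0.004623
Back-substitute: b = ∂d/∂y = +0.004468.
Steepest decrease is along −∇f = (+0.004623 E, -0.004468 N) → southeast.

SE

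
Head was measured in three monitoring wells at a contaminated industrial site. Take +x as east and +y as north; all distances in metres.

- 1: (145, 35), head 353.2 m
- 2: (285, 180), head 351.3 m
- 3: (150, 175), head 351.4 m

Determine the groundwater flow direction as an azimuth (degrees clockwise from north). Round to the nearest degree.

001°

With h = a·x + b·y + c and 1 as origin, the differences give:
  140·a + 145·b = -1.9
  5·a + 140·b = -1.8
Eliminate b (×140 and ×145, subtract): 18875·a = -5.00 → a = ∂h/∂x = -0.0002649
Back-substitute: b = ∂h/∂y = -0.01285.
Flow direction (−∇h) has components (+0.0002649 E, +0.01285 N).
Azimuth = atan2(E, N) = atan2(+0.0002649, +0.01285) = 1.2° ≈ 001°.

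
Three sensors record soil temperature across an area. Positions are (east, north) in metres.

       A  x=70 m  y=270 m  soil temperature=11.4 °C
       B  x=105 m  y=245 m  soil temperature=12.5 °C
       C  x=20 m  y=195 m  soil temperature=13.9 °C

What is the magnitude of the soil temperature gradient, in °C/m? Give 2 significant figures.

0.037 °C/m

Differences from A: to B (Δx, Δy, Δh) = (35, -25, +1.1); to C = (-50, -75, +2.5).
Determinant of the coordinate differences = 35·(-75) − (-50)·(-25) = -3875.
∂T/∂x = [(+1.1)·(-75) − (+2.5)·(-25)] / -3875 = +0.005161
∂T/∂y = [35·(+2.5) − (-50)·(+1.1)] / -3875 = -0.03677
|∇f| = √(0.005161² + -0.03677²) = 0.03713 °C/m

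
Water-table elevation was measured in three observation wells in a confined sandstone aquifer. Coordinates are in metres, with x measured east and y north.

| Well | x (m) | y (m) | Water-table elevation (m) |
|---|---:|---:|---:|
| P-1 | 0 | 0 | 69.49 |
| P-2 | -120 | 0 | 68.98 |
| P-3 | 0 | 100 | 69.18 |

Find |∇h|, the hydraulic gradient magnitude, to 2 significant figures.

∂h/∂x = (68.98 − 69.49) / (-120 − 0) = +0.004250
∂h/∂y = (69.18 − 69.49) / (100 − 0) = -0.003100
|∇h| = √(0.004250² + -0.003100²) = 0.00526

0.0053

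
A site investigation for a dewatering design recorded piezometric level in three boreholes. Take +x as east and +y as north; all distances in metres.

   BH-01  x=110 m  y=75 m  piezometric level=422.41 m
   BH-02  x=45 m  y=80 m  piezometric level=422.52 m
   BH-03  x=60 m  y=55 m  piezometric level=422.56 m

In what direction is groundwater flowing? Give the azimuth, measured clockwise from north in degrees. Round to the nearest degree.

Three-point gradient (reference BH-01): Δ to BH-02 = (-65, 5, +0.11), Δ to BH-03 = (-50, -20, +0.15).
∂h/∂x = -0.001903, ∂h/∂y = -0.002742 (det = 1550).
Flow direction (−∇h) has components (+0.001903 E, +0.002742 N).
Azimuth = atan2(E, N) = atan2(+0.001903, +0.002742) = 34.8° ≈ 035°.

035°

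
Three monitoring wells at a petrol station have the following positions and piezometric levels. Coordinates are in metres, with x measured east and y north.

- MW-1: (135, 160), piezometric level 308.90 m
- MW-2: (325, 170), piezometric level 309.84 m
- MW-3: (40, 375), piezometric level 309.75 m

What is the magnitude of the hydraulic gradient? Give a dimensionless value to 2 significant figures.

Taking MW-1 as reference: MW-2−MW-1 = (190, 10, +0.94); MW-3−MW-1 = (-95, 215, +0.85).
Solve a·Δx + b·Δy = Δh: det = 190·215 − (-95)·10 = 41800.
∂h/∂x = [(+0.94)·215 − (+0.85)·10] / 41800 = +0.004632
∂h/∂y = [190·(+0.85) − (-95)·(+0.94)] / 41800 = +0.006000
|∇h| = √(0.004632² + 0.006000²) = 0.00758

0.0076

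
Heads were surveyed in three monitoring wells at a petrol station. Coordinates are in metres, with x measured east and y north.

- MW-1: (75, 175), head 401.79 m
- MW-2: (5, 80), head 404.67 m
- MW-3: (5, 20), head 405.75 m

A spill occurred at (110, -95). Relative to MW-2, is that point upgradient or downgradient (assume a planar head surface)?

Three-point gradient (reference MW-1): Δ to MW-2 = (-70, -95, +2.88), Δ to MW-3 = (-70, -155, +3.96).
∂h/∂x = -0.01671, ∂h/∂y = -0.01800 (det = 4200).
Head at (110, -95) = 401.79 + (-0.01671)·(35) + (-0.01800)·(-270) = 406.06 m.
That is higher than the 404.67 m at MW-2, so the point is upgradient.

upgradient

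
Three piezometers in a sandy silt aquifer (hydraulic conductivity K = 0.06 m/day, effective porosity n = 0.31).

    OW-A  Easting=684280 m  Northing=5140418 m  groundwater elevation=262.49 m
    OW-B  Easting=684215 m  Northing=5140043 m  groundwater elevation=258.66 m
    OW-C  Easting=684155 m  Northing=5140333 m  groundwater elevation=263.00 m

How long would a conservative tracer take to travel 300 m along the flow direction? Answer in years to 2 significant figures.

Taking OW-A as reference: OW-B−OW-A = (-65, -375, -3.83); OW-C−OW-A = (-125, -85, +0.51).
Solve a·Δx + b·Δy = Δh: det = (-65)·(-85) − (-125)·(-375) = -41350.
∂h/∂x = [(-3.83)·(-85) − (+0.51)·(-375)] / -41350 = -0.01250
∂h/∂y = [(-65)·(+0.51) − (-125)·(-3.83)] / -41350 = +0.01238
|∇h| = √(-0.01250² + 0.01238²) = 0.01759
Seepage velocity v = K·i/n = 0.06 × 0.01759 / 0.31 = 0.003405 m/day.
t = 300 / 0.003405 = 8.811e+04 days = 241 years.

240 years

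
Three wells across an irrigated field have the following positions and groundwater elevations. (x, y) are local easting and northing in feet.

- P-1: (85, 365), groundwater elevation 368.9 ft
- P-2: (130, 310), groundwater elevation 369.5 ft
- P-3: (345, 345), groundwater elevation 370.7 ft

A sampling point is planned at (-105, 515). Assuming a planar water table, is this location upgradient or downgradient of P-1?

Taking P-1 as reference: P-2−P-1 = (45, -55, +0.6); P-3−P-1 = (260, -20, +1.8).
Determinant of the coordinate differences = 45·(-20) − 260·(-55) = 13400.
∂h/∂x = [(+0.6)·(-20) − (+1.8)·(-55)] / 13400 = +0.006493
∂h/∂y = [45·(+1.8) − 260·(+0.6)] / 13400 = -0.005597
Head at (-105, 515) = 368.9 + (+0.006493)·(-190) + (-0.005597)·(150) = 366.83 ft.
That is lower than the 368.9 ft at P-1, so the point is downgradient.

downgradient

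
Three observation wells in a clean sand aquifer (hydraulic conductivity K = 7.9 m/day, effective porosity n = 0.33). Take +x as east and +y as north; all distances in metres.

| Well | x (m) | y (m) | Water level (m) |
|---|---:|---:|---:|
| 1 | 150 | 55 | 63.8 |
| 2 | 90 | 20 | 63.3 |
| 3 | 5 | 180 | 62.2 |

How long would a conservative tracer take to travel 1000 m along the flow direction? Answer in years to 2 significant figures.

Differences from 1: to 2 (Δx, Δy, Δh) = (-60, -35, -0.5); to 3 = (-145, 125, -1.6).
Solve a·Δx + b·Δy = Δh: det = (-60)·125 − (-145)·(-35) = -12575.
∂h/∂x = [(-0.5)·125 − (-1.6)·(-35)] / -12575 = +0.009423
∂h/∂y = [(-60)·(-1.6) − (-145)·(-0.5)] / -12575 = -0.001869
|∇h| = √(0.009423² + -0.001869²) = 0.009607
Seepage velocity v = K·i/n = 7.9 × 0.009607 / 0.33 = 0.23 m/day.
t = 1000 / 0.23 = 4348 days = 11.9 years.

12 years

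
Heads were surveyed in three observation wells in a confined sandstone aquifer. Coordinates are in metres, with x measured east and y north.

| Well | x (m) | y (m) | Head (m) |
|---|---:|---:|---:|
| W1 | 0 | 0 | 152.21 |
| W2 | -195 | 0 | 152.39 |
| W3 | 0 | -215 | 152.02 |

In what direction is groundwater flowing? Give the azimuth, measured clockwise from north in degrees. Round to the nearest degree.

134°

∂h/∂x = (152.39 − 152.21) / (-195 − 0) = -0.0009231
∂h/∂y = (152.02 − 152.21) / (-215 − 0) = +0.0008837
Flow direction (−∇h) has components (+0.0009231 E, -0.0008837 N).
Azimuth = atan2(E, N) = atan2(+0.0009231, -0.0008837) = 133.8° ≈ 134°.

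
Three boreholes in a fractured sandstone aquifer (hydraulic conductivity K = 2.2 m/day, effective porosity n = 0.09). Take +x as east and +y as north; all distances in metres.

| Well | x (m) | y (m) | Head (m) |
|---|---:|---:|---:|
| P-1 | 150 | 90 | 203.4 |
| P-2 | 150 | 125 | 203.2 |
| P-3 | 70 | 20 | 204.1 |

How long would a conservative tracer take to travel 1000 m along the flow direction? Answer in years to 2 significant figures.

16 years

Taking P-1 as reference: P-2−P-1 = (0, 35, -0.2); P-3−P-1 = (-80, -70, +0.7).
Solve a·Δx + b·Δy = Δh: det = 0·(-70) − (-80)·35 = 2800.
∂h/∂x = [(-0.2)·(-70) − (+0.7)·35] / 2800 = -0.003750
∂h/∂y = [0·(+0.7) − (-80)·(-0.2)] / 2800 = -0.005714
|∇h| = √(-0.003750² + -0.005714²) = 0.006835
Seepage velocity v = K·i/n = 2.2 × 0.006835 / 0.09 = 0.1671 m/day.
t = 1000 / 0.1671 = 5984 days = 16.4 years.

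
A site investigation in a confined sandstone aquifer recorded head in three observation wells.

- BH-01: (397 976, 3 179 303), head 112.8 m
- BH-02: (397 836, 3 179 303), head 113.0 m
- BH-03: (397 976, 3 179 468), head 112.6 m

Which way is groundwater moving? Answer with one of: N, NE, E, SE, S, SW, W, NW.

NE

∂h/∂x = (113.0 − 112.8) / (397836 − 397976) = -0.001429
∂h/∂y = (112.6 − 112.8) / (3179468 − 3179303) = -0.001212
Flow = −∇h = (+0.001429 east, +0.001212 north), which points northeast.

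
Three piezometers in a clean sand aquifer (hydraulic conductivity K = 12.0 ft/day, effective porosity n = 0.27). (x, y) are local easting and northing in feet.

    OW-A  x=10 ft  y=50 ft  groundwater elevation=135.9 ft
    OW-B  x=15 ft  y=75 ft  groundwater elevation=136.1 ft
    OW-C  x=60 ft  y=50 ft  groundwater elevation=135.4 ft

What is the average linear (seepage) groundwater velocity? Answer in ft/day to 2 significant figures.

With h = a·x + b·y + c and OW-A as origin, the differences give:
  5·a + 25·b = +0.2
  50·a + 0·b = -0.5
Eliminate b (×0 and ×25, subtract): -1250·a = 12.50 → a = ∂h/∂x = -0.01000
Back-substitute: b = ∂h/∂y = +0.010000.
|∇h| = √(-0.01000² + 0.010000²) = 0.01414
Seepage velocity v = K·i/n = 12.0 × 0.01414 / 0.27 = 0.6284 ft/day.

0.63 ft/day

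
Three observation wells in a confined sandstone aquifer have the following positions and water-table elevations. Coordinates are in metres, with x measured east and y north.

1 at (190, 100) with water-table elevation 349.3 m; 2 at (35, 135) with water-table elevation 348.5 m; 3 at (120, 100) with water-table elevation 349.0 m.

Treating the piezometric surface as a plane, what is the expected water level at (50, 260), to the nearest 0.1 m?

Three-point gradient (reference 1): Δ to 2 = (-155, 35, -0.8), Δ to 3 = (-70, 0, -0.3).
∂h/∂x = +0.004286, ∂h/∂y = -0.003878 (det = 2450).
h(50, 260) = 349.3 + (+0.004286)·(-140) + (-0.003878)·(160) = 349.3 -0.600 -0.620 = 348.080 m.

348.1 m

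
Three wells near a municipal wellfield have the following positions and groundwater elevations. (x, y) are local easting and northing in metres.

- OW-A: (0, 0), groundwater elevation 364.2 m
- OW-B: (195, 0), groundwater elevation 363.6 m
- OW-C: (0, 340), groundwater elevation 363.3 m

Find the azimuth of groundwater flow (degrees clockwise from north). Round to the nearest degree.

049°

∂h/∂x = (363.6 − 364.2) / (195 − 0) = -0.003077
∂h/∂y = (363.3 − 364.2) / (340 − 0) = -0.002647
Flow direction (−∇h) has components (+0.003077 E, +0.002647 N).
Azimuth = atan2(E, N) = atan2(+0.003077, +0.002647) = 49.3° ≈ 049°.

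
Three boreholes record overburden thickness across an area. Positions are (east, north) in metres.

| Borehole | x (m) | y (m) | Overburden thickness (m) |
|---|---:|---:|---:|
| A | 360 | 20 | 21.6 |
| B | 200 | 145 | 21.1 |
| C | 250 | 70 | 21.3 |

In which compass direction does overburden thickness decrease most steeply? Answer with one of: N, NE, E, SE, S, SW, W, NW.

Three-point gradient (reference A): Δ to B = (-160, 125, -0.5), Δ to C = (-110, 50, -0.3).
∂d/∂x = +0.002174, ∂d/∂y = -0.001217 (det = 5750).
Steepest decrease is along −∇f = (-0.002174 E, +0.001217 N) → northwest.

NW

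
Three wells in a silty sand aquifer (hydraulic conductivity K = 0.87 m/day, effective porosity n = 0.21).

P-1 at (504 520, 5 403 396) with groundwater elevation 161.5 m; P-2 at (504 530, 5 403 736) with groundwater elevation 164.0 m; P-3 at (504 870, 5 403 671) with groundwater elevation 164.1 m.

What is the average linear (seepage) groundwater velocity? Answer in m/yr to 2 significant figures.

11 m/yr

With h = a·x + b·y + c and P-1 as origin, the differences give:
  10·a + 340·b = +2.5
  350·a + 275·b = +2.6
Eliminate b (×275 and ×340, subtract): -116250·a = -196.50 → a = ∂h/∂x = +0.001690
Back-substitute: b = ∂h/∂y = +0.007303.
|∇h| = √(0.001690² + 0.007303²) = 0.007496
Seepage velocity v = K·i/n = 0.87 × 0.007496 / 0.21 = 0.03105 m/day = 11.34 m/yr.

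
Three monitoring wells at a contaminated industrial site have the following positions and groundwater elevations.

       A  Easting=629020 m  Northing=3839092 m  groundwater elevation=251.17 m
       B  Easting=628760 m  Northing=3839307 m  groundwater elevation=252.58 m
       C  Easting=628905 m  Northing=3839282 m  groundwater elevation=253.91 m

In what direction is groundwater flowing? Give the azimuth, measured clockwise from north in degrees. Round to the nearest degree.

Taking A as reference: B−A = (-260, 215, +1.41); C−A = (-115, 190, +2.74).
Determinant of the coordinate differences = (-260)·190 − (-115)·215 = -24675.
∂h/∂x = [(+1.41)·190 − (+2.74)·215] / -24675 = +0.01302
∂h/∂y = [(-260)·(+2.74) − (-115)·(+1.41)] / -24675 = +0.02230
Flow direction (−∇h) has components (-0.01302 E, -0.02230 N).
Azimuth = atan2(E, N) = atan2(-0.01302, -0.02230) = 210.3° ≈ 210°.

210°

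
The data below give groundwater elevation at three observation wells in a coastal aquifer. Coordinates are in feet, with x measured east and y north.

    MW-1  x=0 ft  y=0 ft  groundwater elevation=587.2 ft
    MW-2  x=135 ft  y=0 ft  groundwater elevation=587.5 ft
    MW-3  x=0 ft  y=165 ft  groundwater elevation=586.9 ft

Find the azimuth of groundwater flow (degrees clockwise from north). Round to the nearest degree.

∂h/∂x = (587.5 − 587.2) / (135 − 0) = +0.002222
∂h/∂y = (586.9 − 587.2) / (165 − 0) = -0.001818
Flow direction (−∇h) has components (-0.002222 E, +0.001818 N).
Azimuth = atan2(E, N) = atan2(-0.002222, +0.001818) = 309.3° ≈ 309°.

309°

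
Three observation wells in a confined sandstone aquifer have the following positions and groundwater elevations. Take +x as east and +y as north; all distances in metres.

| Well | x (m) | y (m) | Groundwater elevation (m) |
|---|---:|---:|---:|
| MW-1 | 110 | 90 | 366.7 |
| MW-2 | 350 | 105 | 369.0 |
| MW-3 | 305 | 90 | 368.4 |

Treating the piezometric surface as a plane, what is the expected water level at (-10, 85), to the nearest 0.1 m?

365.6 m

With h = a·x + b·y + c and MW-1 as origin, the differences give:
  240·a + 15·b = +2.3
  195·a + 0·b = +1.7
Eliminate b (×0 and ×15, subtract): -2925·a = -25.50 → a = ∂h/∂x = +0.008718
Back-substitute: b = ∂h/∂y = +0.01385.
h(-10, 85) = 366.7 + (+0.008718)·(-120) + (+0.01385)·(-5) = 366.7 -1.046 -0.069 = 365.585 m.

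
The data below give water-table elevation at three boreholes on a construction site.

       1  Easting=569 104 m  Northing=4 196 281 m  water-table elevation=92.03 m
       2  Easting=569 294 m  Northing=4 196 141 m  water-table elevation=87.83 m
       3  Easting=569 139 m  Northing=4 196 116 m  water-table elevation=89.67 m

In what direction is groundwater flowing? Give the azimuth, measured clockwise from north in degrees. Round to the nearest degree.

130°

Taking 1 as reference: 2−1 = (190, -140, -4.20); 3−1 = (35, -165, -2.36).
Solve a·Δx + b·Δy = Δh: det = 190·(-165) − 35·(-140) = -26450.
∂h/∂x = [(-4.20)·(-165) − (-2.36)·(-140)] / -26450 = -0.01371
∂h/∂y = [190·(-2.36) − 35·(-4.20)] / -26450 = +0.01140
Flow direction (−∇h) has components (+0.01371 E, -0.01140 N).
Azimuth = atan2(E, N) = atan2(+0.01371, -0.01140) = 129.7° ≈ 130°.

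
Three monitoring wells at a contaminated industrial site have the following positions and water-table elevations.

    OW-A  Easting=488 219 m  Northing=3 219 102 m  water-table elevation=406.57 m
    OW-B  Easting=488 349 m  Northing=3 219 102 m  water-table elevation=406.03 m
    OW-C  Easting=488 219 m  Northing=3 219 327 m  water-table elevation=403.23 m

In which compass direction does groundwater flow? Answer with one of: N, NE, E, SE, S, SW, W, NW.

∂h/∂x = (406.03 − 406.57) / (488349 − 488219) = -0.004154
∂h/∂y = (403.23 − 406.57) / (3219327 − 3219102) = -0.01484
Flow = −∇h = (+0.004154 east, +0.01484 north), which points north.

N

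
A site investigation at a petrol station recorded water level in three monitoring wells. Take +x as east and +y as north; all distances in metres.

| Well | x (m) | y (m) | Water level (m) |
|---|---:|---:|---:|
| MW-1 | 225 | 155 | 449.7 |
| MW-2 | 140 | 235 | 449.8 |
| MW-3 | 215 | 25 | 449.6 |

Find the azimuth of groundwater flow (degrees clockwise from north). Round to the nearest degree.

Taking MW-1 as reference: MW-2−MW-1 = (-85, 80, +0.1); MW-3−MW-1 = (-10, -130, -0.1).
Solve a·Δx + b·Δy = Δh: det = (-85)·(-130) − (-10)·80 = 11850.
∂h/∂x = [(+0.1)·(-130) − (-0.1)·80] / 11850 = -0.0004219
∂h/∂y = [(-85)·(-0.1) − (-10)·(+0.1)] / 11850 = +0.0008017
Flow direction (−∇h) has components (+0.0004219 E, -0.0008017 N).
Azimuth = atan2(E, N) = atan2(+0.0004219, -0.0008017) = 152.2° ≈ 152°.

152°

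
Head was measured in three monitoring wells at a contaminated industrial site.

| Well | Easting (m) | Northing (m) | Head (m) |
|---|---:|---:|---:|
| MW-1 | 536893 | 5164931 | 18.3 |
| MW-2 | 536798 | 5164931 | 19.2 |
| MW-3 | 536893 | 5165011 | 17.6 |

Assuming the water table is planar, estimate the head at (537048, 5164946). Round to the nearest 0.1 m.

∂h/∂x = (19.2 − 18.3) / (536798 − 536893) = -0.009474
∂h/∂y = (17.6 − 18.3) / (5165011 − 5164931) = -0.008750
h(537048, 5164946) = 18.3 + (-0.009474)·(155) + (-0.008750)·(15) = 18.3 -1.468 -0.131 = 16.700 m.

16.7 m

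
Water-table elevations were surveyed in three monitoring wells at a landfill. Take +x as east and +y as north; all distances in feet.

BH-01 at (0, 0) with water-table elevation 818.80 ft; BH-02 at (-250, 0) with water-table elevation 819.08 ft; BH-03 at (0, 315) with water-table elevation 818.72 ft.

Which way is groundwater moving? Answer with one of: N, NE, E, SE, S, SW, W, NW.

∂h/∂x = (819.08 − 818.80) / (-250 − 0) = -0.001120
∂h/∂y = (818.72 − 818.80) / (315 − 0) = -0.0002540
Flow = −∇h = (+0.001120 east, +0.0002540 north), which points east.

E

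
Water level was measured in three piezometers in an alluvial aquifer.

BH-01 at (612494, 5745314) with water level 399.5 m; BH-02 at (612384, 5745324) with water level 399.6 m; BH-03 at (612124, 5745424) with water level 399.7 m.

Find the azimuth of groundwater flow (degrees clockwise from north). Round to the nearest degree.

Three-point gradient (reference BH-01): Δ to BH-02 = (-110, 10, +0.1), Δ to BH-03 = (-370, 110, +0.2).
∂h/∂x = -0.001071, ∂h/∂y = -0.001786 (det = -8400).
Flow direction (−∇h) has components (+0.001071 E, +0.001786 N).
Azimuth = atan2(E, N) = atan2(+0.001071, +0.001786) = 31.0° ≈ 031°.

031°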